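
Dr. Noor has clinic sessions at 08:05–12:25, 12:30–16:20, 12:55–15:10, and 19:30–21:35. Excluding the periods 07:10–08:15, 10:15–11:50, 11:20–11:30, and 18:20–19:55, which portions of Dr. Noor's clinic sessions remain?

08:15–10:15, 11:50–12:25, 12:30–16:20, 19:55–21:35

A, merged: 08:05–12:25, 12:30–16:20, 19:30–21:35.
B, merged: 07:10–08:15, 10:15–11:50, 18:20–19:55.
08:05–12:25 \ B = 08:15–10:15, 11:50–12:25.
12:30–16:20: nothing removed.
19:30–21:35 \ B = 19:55–21:35.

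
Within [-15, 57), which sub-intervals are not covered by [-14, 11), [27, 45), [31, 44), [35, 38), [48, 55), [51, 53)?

[-15, -14) ∪ [11, 27) ∪ [45, 48) ∪ [55, 57)

The merged coverage is [-14, 11), [27, 45), [48, 55).
Complement within [-15, 57): [-15, -14), [11, 27), [45, 48), [55, 57).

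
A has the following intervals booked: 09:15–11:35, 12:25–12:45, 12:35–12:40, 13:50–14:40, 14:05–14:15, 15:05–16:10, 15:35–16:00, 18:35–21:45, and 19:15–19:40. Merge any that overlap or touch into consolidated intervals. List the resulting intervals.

12:25-12:45 is disjoint → start new block.
12:35-12:40 overlaps/touches 12:25-12:45 → extend to 12:25-12:45.
13:50-14:40 is disjoint → start new block.
14:05-14:15 overlaps/touches 13:50-14:40 → extend to 13:50-14:40.
15:05-16:10 is disjoint → start new block.
15:35-16:00 overlaps/touches 15:05-16:10 → extend to 15:05-16:10.
18:35-21:45 is disjoint → start new block.
19:15-19:40 overlaps/touches 18:35-21:45 → extend to 18:35-21:45.

09:15-11:35, 12:25-12:45, 13:50-14:40, 15:05-16:10, 18:35-21:45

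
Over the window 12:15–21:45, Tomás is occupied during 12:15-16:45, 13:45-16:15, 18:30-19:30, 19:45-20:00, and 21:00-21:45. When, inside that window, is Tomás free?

16:45-18:30, 19:30-19:45, 20:00-21:00

The merged coverage is 12:15-16:45, 18:30-19:30, 19:45-20:00, 21:00-21:45.
Gaps within 12:15-21:45: 16:45-18:30, 19:30-19:45, 20:00-21:00.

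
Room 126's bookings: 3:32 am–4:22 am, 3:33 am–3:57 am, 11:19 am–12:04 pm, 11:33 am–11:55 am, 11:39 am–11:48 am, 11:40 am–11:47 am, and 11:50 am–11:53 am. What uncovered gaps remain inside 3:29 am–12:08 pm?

3:29 am–3:32 am, 4:22 am–11:19 am, 12:04 pm–12:08 pm

The merged coverage is 3:32 am–4:22 am, 11:19 am–12:04 pm.
Complement within 3:29 am–12:08 pm: 3:29 am–3:32 am, 4:22 am–11:19 am, 12:04 pm–12:08 pm.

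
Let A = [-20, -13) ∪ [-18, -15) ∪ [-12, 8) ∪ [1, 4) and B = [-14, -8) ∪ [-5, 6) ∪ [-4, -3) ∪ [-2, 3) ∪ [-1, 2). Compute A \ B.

Merge the first list: [-20, -13), [-12, 8).
Merge the second list: [-14, -8), [-5, 6).
[-20, -13) minus B → [-20, -14).
[-12, 8) minus B → [-8, -5), [6, 8).

[-20, -14) ∪ [-8, -5) ∪ [6, 8)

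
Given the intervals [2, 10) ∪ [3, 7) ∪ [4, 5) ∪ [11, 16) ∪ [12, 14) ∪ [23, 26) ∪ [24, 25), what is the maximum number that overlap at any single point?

At 4, 3 of the intervals are simultaneously active.
No point has more.

3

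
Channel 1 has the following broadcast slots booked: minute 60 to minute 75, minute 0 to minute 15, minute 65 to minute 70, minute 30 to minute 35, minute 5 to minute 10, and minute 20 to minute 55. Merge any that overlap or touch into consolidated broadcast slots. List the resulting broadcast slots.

minute 0 to minute 15, minute 20 to minute 55, minute 60 to minute 75

Sort by start: minute 0 to minute 15, minute 5 to minute 10, minute 20 to minute 55, minute 30 to minute 35, minute 60 to minute 75, minute 65 to minute 70.
minute 5 to minute 10 overlaps/touches minute 0 to minute 15 → extend to minute 0 to minute 15.
minute 20 to minute 55 is disjoint → start new block.
minute 30 to minute 35 overlaps/touches minute 20 to minute 55 → extend to minute 20 to minute 55.
minute 60 to minute 75 is disjoint → start new block.
minute 65 to minute 70 overlaps/touches minute 60 to minute 75 → extend to minute 60 to minute 75.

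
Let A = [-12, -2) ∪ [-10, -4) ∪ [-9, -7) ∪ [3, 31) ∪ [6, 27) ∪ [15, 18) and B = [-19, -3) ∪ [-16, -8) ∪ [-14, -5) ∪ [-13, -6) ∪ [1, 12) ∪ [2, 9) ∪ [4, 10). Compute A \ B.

Merge the first list: [-12, -2), [3, 31).
Merge the second list: [-19, -3), [1, 12).
[-12, -2) minus B → [-3, -2).
[3, 31) minus B → [12, 31).

[-3, -2) ∪ [12, 31)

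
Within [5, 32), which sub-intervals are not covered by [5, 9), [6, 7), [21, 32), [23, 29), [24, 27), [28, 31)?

[9, 21)

The merged coverage is [5, 9), [21, 32).
Gaps within [5, 32): [9, 21).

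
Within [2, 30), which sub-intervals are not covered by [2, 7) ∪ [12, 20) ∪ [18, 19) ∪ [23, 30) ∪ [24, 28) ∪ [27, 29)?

After merging, the occupied span is [2, 7), [12, 20), [23, 30).
Uncovered inside [2, 30): [7, 12), [20, 23).

[7, 12) ∪ [20, 23)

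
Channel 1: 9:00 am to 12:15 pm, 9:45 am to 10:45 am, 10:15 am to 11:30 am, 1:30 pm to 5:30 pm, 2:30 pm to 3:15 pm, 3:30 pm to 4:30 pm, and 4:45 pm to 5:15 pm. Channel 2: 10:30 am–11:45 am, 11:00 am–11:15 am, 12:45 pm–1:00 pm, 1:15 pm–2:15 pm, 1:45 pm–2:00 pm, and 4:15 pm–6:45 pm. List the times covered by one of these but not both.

9:00 am–10:30 am, 11:45 am–12:15 pm, 12:45 pm–1:00 pm, 1:15 pm–1:30 pm, 2:15 pm–4:15 pm, 5:30 pm–6:45 pm

A, merged: 9:00 am–12:15 pm, 1:30 pm–5:30 pm.
B, merged: 10:30 am–11:45 am, 12:45 pm–1:00 pm, 1:15 pm–2:15 pm, 4:15 pm–6:45 pm.
A \ B = 9:00 am–10:30 am, 11:45 am–12:15 pm, 2:15 pm–4:15 pm.
B \ A = 12:45 pm–1:00 pm, 1:15 pm–1:30 pm, 5:30 pm–6:45 pm.
Union of the two gives the symmetric difference.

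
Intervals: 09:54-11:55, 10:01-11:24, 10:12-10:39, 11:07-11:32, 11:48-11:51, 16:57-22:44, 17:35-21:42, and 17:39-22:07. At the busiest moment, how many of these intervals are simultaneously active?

3

At 10:12, 3 of the intervals are simultaneously active.
No point has more.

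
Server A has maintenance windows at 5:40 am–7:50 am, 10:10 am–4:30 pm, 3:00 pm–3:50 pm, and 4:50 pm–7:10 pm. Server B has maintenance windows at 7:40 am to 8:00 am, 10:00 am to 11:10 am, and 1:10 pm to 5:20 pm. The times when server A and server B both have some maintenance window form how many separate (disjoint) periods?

Merge the first list: 5:40 am–7:50 am, 10:10 am–4:30 pm, 4:50 pm–7:10 pm.
A ∩ B = 7:40 am–7:50 am, 10:10 am–11:10 am, 1:10 pm–4:30 pm, 4:50 pm–5:20 pm.
That is 4 disjoint pieces.

4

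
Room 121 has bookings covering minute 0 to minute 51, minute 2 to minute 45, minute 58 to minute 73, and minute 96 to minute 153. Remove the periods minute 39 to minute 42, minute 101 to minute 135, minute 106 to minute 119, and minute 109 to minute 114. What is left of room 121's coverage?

A, merged: minute 0 to minute 51, minute 58 to minute 73, minute 96 to minute 153.
B, merged: minute 39 to minute 42, minute 101 to minute 135.
minute 0 to minute 51 minus B → minute 0 to minute 39, minute 42 to minute 51.
minute 58 to minute 73: no B overlap → unchanged.
minute 96 to minute 153 minus B → minute 96 to minute 101, minute 135 to minute 153.

minute 0 to minute 39, minute 42 to minute 51, minute 58 to minute 73, minute 96 to minute 101, minute 135 to minute 153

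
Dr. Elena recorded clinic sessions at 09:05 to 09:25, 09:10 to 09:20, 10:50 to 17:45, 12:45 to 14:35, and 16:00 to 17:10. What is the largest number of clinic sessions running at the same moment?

2

At 09:10, 2 of the intervals are simultaneously active.
No point has more.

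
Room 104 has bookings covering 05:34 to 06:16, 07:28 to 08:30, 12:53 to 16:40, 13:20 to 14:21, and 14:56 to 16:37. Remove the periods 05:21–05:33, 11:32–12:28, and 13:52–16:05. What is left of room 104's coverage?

05:34-06:16, 07:28-08:30, 12:53-13:52, 16:05-16:40

First set merges to 05:34-06:16, 07:28-08:30, 12:53-16:40.
05:34-06:16: no B overlap → unchanged.
07:28-08:30: no B overlap → unchanged.
12:53-16:40 minus B → 12:53-13:52, 16:05-16:40.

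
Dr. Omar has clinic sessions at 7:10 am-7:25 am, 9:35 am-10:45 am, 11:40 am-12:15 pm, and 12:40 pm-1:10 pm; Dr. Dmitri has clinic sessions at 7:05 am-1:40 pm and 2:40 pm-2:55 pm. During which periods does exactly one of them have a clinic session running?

A \ B = none.
B \ A = 7:05 am–7:10 am, 7:25 am–9:35 am, 10:45 am–11:40 am, 12:15 pm–12:40 pm, 1:10 pm–1:40 pm, 2:40 pm–2:55 pm.
Union of the two gives the symmetric difference.

7:05 am–7:10 am, 7:25 am–9:35 am, 10:45 am–11:40 am, 12:15 pm–12:40 pm, 1:10 pm–1:40 pm, 2:40 pm–2:55 pm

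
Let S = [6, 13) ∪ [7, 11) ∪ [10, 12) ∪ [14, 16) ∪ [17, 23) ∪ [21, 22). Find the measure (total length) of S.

15

Merged: [6, 13), [14, 16), [17, 23).
Lengths: 7 + 2 + 6 = 15.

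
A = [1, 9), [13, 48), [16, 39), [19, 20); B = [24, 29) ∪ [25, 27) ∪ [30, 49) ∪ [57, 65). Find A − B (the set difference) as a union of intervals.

[1, 9) ∪ [13, 24) ∪ [29, 30)

A, merged: [1, 9), [13, 48).
B, merged: [24, 29), [30, 49), [57, 65).
[1, 9): no B overlap → unchanged.
[13, 48) minus B → [13, 24), [29, 30).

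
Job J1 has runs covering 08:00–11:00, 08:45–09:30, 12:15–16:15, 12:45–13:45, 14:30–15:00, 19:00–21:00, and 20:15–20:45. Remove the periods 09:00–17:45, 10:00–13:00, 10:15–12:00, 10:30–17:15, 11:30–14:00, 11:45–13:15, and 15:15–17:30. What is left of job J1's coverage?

A, merged: 08:00–11:00, 12:15–16:15, 19:00–21:00.
B, merged: 09:00–17:45.
08:00–11:00 \ B = 08:00–09:00.
12:15–16:15: entirely removed.
19:00–21:00: nothing removed.

08:00–09:00, 19:00–21:00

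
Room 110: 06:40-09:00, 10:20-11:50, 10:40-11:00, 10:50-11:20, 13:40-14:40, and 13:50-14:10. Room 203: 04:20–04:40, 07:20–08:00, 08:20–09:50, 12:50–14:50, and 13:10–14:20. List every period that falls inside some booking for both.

07:20-08:00, 08:20-09:00, 13:40-14:40

A, merged: 06:40-09:00, 10:20-11:50, 13:40-14:40.
B, merged: 04:20-04:40, 07:20-08:00, 08:20-09:50, 12:50-14:50.
06:40-09:00 overlaps B on 07:20-08:00, 08:20-09:00.
10:20-11:50 falls entirely outside B.
13:40-14:40 overlaps B on 13:40-14:40.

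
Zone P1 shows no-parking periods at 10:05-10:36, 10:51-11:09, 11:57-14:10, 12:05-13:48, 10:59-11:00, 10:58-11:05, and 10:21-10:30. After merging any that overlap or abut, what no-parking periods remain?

10:05-10:36, 10:51-11:09, 11:57-14:10

Sort by start: 10:05-10:36, 10:21-10:30, 10:51-11:09, 10:58-11:05, 10:59-11:00, 11:57-14:10, 12:05-13:48.
10:21-10:30 overlaps/touches 10:05-10:36 → extend to 10:05-10:36.
10:51-11:09 is disjoint → start new block.
10:58-11:05 overlaps/touches 10:51-11:09 → extend to 10:51-11:09.
10:59-11:00 overlaps/touches 10:51-11:09 → extend to 10:51-11:09.
11:57-14:10 is disjoint → start new block.
12:05-13:48 overlaps/touches 11:57-14:10 → extend to 11:57-14:10.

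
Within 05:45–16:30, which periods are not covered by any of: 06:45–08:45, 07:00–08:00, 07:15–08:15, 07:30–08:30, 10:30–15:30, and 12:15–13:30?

05:45–06:45, 08:45–10:30, 15:30–16:30

Covered (merged): 06:45–08:45, 10:30–15:30.
Complement within 05:45–16:30: 05:45–06:45, 08:45–10:30, 15:30–16:30.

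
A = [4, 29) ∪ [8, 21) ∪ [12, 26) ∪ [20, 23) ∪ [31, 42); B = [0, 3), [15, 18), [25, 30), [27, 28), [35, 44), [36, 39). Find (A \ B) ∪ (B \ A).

[0, 3) ∪ [4, 15) ∪ [18, 25) ∪ [29, 30) ∪ [31, 35) ∪ [42, 44)

A, merged: [4, 29), [31, 42).
B, merged: [0, 3), [15, 18), [25, 30), [35, 44).
A \ B = [4, 15), [18, 25), [31, 35).
B \ A = [0, 3), [29, 30), [42, 44).
Union of the two gives the symmetric difference.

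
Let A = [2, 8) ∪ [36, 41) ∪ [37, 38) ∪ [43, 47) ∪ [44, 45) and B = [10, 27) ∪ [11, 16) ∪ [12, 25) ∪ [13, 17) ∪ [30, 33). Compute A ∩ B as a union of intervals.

none

A, merged: [2, 8), [36, 41), [43, 47).
B, merged: [10, 27), [30, 33).
[2, 8): no overlap with the second set.
[36, 41): no overlap with the second set.
[43, 47): no overlap with the second set.
No overlap.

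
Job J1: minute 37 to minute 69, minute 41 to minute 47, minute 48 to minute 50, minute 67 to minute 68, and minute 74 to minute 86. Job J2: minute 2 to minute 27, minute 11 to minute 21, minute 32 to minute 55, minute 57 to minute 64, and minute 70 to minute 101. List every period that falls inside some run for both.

minute 37 to minute 55, minute 57 to minute 64, minute 74 to minute 86

A, merged: minute 37 to minute 69, minute 74 to minute 86.
B, merged: minute 2 to minute 27, minute 32 to minute 55, minute 57 to minute 64, minute 70 to minute 101.
minute 37 to minute 69 overlaps B on minute 37 to minute 55, minute 57 to minute 64.
minute 74 to minute 86 overlaps B on minute 74 to minute 86.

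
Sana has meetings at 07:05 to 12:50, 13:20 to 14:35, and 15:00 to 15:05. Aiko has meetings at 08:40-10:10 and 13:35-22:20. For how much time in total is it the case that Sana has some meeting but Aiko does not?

4 h 30 min

A \ B = 07:05–08:40, 10:10–12:50, 13:20–13:35.
Total: 1 h 35 min + 2 h 40 min + 15 min = 4 h 30 min.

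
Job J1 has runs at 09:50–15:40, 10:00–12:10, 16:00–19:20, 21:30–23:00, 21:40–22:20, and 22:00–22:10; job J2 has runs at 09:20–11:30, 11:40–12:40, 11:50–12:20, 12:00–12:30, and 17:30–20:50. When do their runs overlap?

09:50-11:30, 11:40-12:40, 17:30-19:20

Merge the first list: 09:50-15:40, 16:00-19:20, 21:30-23:00.
Merge the second list: 09:20-11:30, 11:40-12:40, 17:30-20:50.
09:50-15:40 meets the second set on 09:50-11:30, 11:40-12:40.
16:00-19:20 meets the second set on 17:30-19:20.
21:30-23:00: no overlap with the second set.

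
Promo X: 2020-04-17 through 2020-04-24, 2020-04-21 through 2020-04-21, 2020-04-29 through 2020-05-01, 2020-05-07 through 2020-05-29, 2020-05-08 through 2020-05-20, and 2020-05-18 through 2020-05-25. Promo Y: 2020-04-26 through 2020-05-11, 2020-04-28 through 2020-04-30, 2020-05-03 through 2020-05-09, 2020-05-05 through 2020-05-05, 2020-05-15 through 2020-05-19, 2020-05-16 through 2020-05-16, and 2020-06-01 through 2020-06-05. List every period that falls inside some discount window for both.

Merge the first list: 2020-04-17 through 2020-04-24, 2020-04-29 through 2020-05-01, 2020-05-07 through 2020-05-29.
Merge the second list: 2020-04-26 through 2020-05-11, 2020-05-15 through 2020-05-19, 2020-06-01 through 2020-06-05.
2020-04-17 through 2020-04-24 meets no B interval.
2020-04-29 through 2020-05-01 ∩ B → 2020-04-29 through 2020-05-01.
2020-05-07 through 2020-05-29 ∩ B → 2020-05-07 through 2020-05-11, 2020-05-15 through 2020-05-19.

2020-04-29 through 2020-05-01, 2020-05-07 through 2020-05-11, 2020-05-15 through 2020-05-19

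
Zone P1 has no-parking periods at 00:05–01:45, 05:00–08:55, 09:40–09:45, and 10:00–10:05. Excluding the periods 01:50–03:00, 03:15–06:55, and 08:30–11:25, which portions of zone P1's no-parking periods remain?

00:05-01:45, 06:55-08:30

00:05-01:45 is untouched.
05:00-08:55 with B removed leaves 06:55-08:30.
09:40-09:45 lies entirely inside B → drops out.
10:00-10:05 lies entirely inside B → drops out.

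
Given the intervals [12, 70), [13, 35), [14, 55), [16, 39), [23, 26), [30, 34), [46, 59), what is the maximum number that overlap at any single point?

5

At 23, 5 of the intervals are simultaneously active.
No point has more.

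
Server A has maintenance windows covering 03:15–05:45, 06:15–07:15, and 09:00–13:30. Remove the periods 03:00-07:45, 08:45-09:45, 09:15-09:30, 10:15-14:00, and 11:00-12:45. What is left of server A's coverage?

09:45–10:15

Second set merges to 03:00–07:45, 08:45–09:45, 10:15–14:00.
03:15–05:45: entirely removed.
06:15–07:15: entirely removed.
09:00–13:30 \ B = 09:45–10:15.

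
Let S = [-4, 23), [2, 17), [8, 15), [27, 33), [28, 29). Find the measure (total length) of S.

Merged: [-4, 23), [27, 33).
Lengths: 27 + 6 = 33.

33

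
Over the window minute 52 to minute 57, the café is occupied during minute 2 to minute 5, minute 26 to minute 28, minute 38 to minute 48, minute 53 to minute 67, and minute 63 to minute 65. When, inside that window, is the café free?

minute 52 to minute 53

Covered (merged): minute 2 to minute 5, minute 26 to minute 28, minute 38 to minute 48, minute 53 to minute 67.
Gaps within minute 52 to minute 57: minute 52 to minute 53.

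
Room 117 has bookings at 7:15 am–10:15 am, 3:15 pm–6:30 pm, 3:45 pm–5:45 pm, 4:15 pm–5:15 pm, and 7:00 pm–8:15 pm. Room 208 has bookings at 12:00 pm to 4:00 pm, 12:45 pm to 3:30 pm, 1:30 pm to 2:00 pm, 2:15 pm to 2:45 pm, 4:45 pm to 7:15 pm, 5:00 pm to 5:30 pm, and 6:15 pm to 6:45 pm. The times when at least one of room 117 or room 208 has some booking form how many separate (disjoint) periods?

2

Merge the first list: 7:15 am–10:15 am, 3:15 pm–6:30 pm, 7:00 pm–8:15 pm.
Merge the second list: 12:00 pm–4:00 pm, 4:45 pm–7:15 pm.
A ∪ B = 7:15 am–10:15 am, 12:00 pm–8:15 pm.
That is 2 disjoint pieces.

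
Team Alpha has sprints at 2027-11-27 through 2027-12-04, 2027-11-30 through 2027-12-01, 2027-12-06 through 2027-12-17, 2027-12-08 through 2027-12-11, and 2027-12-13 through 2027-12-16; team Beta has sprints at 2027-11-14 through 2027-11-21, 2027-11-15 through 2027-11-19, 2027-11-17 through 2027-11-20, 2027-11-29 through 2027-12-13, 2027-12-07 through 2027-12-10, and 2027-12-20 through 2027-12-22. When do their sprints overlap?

First set merges to 2027-11-27 through 2027-12-04, 2027-12-06 through 2027-12-17.
Second set merges to 2027-11-14 through 2027-11-21, 2027-11-29 through 2027-12-13, 2027-12-20 through 2027-12-22.
2027-11-27 through 2027-12-04 overlaps B on 2027-11-29 through 2027-12-04.
2027-12-06 through 2027-12-17 overlaps B on 2027-12-06 through 2027-12-13.

2027-11-29 through 2027-12-04, 2027-12-06 through 2027-12-13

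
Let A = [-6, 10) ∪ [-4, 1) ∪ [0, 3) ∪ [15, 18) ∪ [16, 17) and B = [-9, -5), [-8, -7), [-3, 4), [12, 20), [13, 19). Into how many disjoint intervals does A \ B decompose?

Merge the first list: [-6, 10), [15, 18).
Merge the second list: [-9, -5), [-3, 4), [12, 20).
A \ B = [-5, -3), [4, 10).
That is 2 disjoint pieces.

2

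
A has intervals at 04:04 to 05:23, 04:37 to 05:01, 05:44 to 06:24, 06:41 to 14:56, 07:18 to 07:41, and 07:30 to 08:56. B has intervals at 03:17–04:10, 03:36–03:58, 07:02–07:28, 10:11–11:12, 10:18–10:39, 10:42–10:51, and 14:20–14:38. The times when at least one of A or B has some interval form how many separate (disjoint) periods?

Merge the first list: 04:04–05:23, 05:44–06:24, 06:41–14:56.
Merge the second list: 03:17–04:10, 07:02–07:28, 10:11–11:12, 14:20–14:38.
A ∪ B = 03:17–05:23, 05:44–06:24, 06:41–14:56.
That is 3 disjoint pieces.

3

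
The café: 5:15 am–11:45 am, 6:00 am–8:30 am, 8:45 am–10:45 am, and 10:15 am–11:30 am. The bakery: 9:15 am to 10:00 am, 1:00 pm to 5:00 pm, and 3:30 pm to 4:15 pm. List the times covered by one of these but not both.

5:15 am-9:15 am, 10:00 am-11:45 am, 1:00 pm-5:00 pm

A, merged: 5:15 am-11:45 am.
B, merged: 9:15 am-10:00 am, 1:00 pm-5:00 pm.
A \ B = 5:15 am-9:15 am, 10:00 am-11:45 am.
B \ A = 1:00 pm-5:00 pm.
Union of the two gives the symmetric difference.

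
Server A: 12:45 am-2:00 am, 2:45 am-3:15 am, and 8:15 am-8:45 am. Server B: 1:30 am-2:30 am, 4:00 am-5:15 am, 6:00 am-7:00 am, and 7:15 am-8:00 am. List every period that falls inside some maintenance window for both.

12:45 am–2:00 am meets the second set on 1:30 am–2:00 am.
2:45 am–3:15 am: no overlap with the second set.
8:15 am–8:45 am: no overlap with the second set.

1:30 am–2:00 am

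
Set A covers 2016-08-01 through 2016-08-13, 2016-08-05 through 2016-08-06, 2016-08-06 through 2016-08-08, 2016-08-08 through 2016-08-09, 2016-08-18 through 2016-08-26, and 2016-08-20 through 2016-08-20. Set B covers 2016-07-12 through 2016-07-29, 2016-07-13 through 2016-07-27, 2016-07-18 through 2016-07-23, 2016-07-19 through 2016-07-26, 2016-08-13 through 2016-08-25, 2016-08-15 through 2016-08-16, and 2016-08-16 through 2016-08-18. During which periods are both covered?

2016-08-13 through 2016-08-13, 2016-08-18 through 2016-08-25

First set merges to 2016-08-01 through 2016-08-13, 2016-08-18 through 2016-08-26.
Second set merges to 2016-07-12 through 2016-07-29, 2016-08-13 through 2016-08-25.
2016-08-01 through 2016-08-13 meets the second set on 2016-08-13 through 2016-08-13.
2016-08-18 through 2016-08-26 meets the second set on 2016-08-18 through 2016-08-25.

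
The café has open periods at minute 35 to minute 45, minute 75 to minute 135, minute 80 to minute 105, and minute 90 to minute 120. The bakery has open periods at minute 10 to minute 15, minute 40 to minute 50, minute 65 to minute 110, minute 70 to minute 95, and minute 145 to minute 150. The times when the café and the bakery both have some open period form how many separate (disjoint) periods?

Merge the first list: minute 35 to minute 45, minute 75 to minute 135.
Merge the second list: minute 10 to minute 15, minute 40 to minute 50, minute 65 to minute 110, minute 145 to minute 150.
A ∩ B = minute 40 to minute 45, minute 75 to minute 110.
That is 2 disjoint pieces.

2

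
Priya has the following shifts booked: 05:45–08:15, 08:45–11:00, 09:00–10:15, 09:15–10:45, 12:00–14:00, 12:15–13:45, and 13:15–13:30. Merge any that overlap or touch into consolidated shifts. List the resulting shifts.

08:45–11:00 is disjoint → start new block.
09:00–10:15 overlaps/touches 08:45–11:00 → extend to 08:45–11:00.
09:15–10:45 overlaps/touches 08:45–11:00 → extend to 08:45–11:00.
12:00–14:00 is disjoint → start new block.
12:15–13:45 overlaps/touches 12:00–14:00 → extend to 12:00–14:00.
13:15–13:30 overlaps/touches 12:00–14:00 → extend to 12:00–14:00.

05:45–08:15, 08:45–11:00, 12:00–14:00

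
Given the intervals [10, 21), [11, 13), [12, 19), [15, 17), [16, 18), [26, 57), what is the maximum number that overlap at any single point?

At 16, 4 of the intervals are simultaneously active.
No point has more.

4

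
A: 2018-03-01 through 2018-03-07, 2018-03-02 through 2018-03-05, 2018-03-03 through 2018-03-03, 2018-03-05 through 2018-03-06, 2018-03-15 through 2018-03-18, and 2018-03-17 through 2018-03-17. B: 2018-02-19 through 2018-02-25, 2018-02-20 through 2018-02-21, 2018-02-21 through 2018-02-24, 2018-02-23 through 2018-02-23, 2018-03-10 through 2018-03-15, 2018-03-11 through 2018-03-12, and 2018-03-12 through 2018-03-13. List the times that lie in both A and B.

2018-03-15 through 2018-03-15

A, merged: 2018-03-01 through 2018-03-07, 2018-03-15 through 2018-03-18.
B, merged: 2018-02-19 through 2018-02-25, 2018-03-10 through 2018-03-15.
2018-03-01 through 2018-03-07 falls entirely outside B.
2018-03-15 through 2018-03-18 overlaps B on 2018-03-15 through 2018-03-15.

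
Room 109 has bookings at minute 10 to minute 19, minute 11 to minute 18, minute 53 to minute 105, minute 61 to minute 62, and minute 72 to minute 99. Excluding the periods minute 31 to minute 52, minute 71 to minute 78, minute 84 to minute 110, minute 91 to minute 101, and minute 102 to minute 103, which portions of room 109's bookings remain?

Merge the first list: minute 10 to minute 19, minute 53 to minute 105.
Merge the second list: minute 31 to minute 52, minute 71 to minute 78, minute 84 to minute 110.
minute 10 to minute 19 is untouched.
minute 53 to minute 105 with B removed leaves minute 53 to minute 71, minute 78 to minute 84.

minute 10 to minute 19, minute 53 to minute 71, minute 78 to minute 84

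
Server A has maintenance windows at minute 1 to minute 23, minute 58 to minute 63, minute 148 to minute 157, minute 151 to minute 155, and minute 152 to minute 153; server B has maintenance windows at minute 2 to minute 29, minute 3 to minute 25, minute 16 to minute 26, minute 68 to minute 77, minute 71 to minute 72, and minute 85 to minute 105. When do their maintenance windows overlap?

minute 2 to minute 23

Merge the first list: minute 1 to minute 23, minute 58 to minute 63, minute 148 to minute 157.
Merge the second list: minute 2 to minute 29, minute 68 to minute 77, minute 85 to minute 105.
minute 1 to minute 23 meets the second set on minute 2 to minute 23.
minute 58 to minute 63: no overlap with the second set.
minute 148 to minute 157: no overlap with the second set.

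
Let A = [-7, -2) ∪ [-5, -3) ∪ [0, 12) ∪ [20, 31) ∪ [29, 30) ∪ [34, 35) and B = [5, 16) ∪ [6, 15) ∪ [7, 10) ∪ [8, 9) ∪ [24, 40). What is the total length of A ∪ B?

41

A, merged: [-7, -2), [0, 12), [20, 31), [34, 35).
B, merged: [5, 16), [24, 40).
A ∪ B = [-7, -2), [0, 16), [20, 40).
Total: 5 + 16 + 20 = 41.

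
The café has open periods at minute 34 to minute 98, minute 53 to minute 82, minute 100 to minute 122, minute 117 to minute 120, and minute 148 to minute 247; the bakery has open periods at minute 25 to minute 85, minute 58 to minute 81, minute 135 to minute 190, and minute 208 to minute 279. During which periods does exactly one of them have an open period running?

Merge the first list: minute 34 to minute 98, minute 100 to minute 122, minute 148 to minute 247.
Merge the second list: minute 25 to minute 85, minute 135 to minute 190, minute 208 to minute 279.
Only in the first: minute 85 to minute 98, minute 100 to minute 122, minute 190 to minute 208.
Only in the second: minute 25 to minute 34, minute 135 to minute 148, minute 247 to minute 279.
Together these are the periods covered by exactly one.

minute 25 to minute 34, minute 85 to minute 98, minute 100 to minute 122, minute 135 to minute 148, minute 190 to minute 208, minute 247 to minute 279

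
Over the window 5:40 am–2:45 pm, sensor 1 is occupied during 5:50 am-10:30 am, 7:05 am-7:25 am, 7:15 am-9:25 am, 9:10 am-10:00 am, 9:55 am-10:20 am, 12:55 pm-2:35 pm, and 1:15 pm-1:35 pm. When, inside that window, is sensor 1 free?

After merging, the occupied span is 5:50 am–10:30 am, 12:55 pm–2:35 pm.
Uncovered inside 5:40 am–2:45 pm: 5:40 am–5:50 am, 10:30 am–12:55 pm, 2:35 pm–2:45 pm.

5:40 am–5:50 am, 10:30 am–12:55 pm, 2:35 pm–2:45 pm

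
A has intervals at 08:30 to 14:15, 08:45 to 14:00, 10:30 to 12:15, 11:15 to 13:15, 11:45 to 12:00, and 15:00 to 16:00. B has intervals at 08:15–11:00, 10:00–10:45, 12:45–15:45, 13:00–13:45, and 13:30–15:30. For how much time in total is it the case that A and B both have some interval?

First set merges to 08:30–14:15, 15:00–16:00.
Second set merges to 08:15–11:00, 12:45–15:45.
A ∩ B = 08:30–11:00, 12:45–14:15, 15:00–15:45.
Total: 2 h 30 min + 1 h 30 min + 45 min = 4 h 45 min.

4 h 45 min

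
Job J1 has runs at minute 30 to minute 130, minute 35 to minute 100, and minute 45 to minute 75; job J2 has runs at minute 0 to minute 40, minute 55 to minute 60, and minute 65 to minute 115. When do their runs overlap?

A, merged: minute 30 to minute 130.
minute 30 to minute 130 ∩ B → minute 30 to minute 40, minute 55 to minute 60, minute 65 to minute 115.

minute 30 to minute 40, minute 55 to minute 60, minute 65 to minute 115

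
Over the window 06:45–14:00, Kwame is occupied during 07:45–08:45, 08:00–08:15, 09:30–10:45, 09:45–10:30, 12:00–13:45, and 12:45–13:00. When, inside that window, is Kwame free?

Covered (merged): 07:45–08:45, 09:30–10:45, 12:00–13:45.
Gaps within 06:45–14:00: 06:45–07:45, 08:45–09:30, 10:45–12:00, 13:45–14:00.

06:45–07:45, 08:45–09:30, 10:45–12:00, 13:45–14:00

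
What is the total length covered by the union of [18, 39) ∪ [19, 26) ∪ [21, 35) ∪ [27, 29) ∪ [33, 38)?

21

Merged: [18, 39).
Length: 21.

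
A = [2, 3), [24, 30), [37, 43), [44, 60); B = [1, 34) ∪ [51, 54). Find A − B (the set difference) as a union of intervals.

[37, 43) ∪ [44, 51) ∪ [54, 60)

[2, 3): fully covered by B → removed.
[24, 30): fully covered by B → removed.
[37, 43): no B overlap → unchanged.
[44, 60) minus B → [44, 51), [54, 60).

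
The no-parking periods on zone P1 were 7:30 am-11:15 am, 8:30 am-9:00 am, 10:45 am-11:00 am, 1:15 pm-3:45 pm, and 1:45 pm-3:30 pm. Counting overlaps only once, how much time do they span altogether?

6 h 15 min

Merged: 7:30 am–11:15 am, 1:15 pm–3:45 pm.
Lengths: 3 h 45 min + 2 h 30 min = 6 h 15 min.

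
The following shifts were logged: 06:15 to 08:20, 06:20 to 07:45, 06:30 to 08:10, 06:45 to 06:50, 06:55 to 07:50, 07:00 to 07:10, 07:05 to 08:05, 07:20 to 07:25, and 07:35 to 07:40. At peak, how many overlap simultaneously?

6

Walk the sorted start/end points keeping a running depth.
The depth first hits 6 at 07:05.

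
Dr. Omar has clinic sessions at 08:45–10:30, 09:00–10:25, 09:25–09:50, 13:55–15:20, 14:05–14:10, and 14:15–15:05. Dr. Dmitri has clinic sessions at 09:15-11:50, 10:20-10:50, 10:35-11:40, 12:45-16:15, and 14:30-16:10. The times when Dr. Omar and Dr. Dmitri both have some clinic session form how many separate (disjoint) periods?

A, merged: 08:45–10:30, 13:55–15:20.
B, merged: 09:15–11:50, 12:45–16:15.
A ∩ B = 09:15–10:30, 13:55–15:20.
That is 2 disjoint pieces.

2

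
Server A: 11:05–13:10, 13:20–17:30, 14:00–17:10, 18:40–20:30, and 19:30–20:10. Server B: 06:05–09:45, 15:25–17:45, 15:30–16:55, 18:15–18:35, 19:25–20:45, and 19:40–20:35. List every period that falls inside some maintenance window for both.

15:25-17:30, 19:25-20:30

First set merges to 11:05-13:10, 13:20-17:30, 18:40-20:30.
Second set merges to 06:05-09:45, 15:25-17:45, 18:15-18:35, 19:25-20:45.
11:05-13:10 meets no B interval.
13:20-17:30 ∩ B → 15:25-17:30.
18:40-20:30 ∩ B → 19:25-20:30.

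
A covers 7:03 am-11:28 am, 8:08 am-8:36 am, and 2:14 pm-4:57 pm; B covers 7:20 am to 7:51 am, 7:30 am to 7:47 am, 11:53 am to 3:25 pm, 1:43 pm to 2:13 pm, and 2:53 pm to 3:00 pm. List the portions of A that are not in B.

A, merged: 7:03 am–11:28 am, 2:14 pm–4:57 pm.
B, merged: 7:20 am–7:51 am, 11:53 am–3:25 pm.
7:03 am–11:28 am with B removed leaves 7:03 am–7:20 am, 7:51 am–11:28 am.
2:14 pm–4:57 pm with B removed leaves 3:25 pm–4:57 pm.

7:03 am–7:20 am, 7:51 am–11:28 am, 3:25 pm–4:57 pm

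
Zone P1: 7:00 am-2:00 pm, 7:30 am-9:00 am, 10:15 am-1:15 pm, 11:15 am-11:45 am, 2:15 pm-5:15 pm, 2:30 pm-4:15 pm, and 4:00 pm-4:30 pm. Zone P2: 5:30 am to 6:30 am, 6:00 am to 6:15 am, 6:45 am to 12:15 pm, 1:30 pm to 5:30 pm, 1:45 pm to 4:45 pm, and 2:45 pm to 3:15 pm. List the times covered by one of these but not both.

5:30 am-6:30 am, 6:45 am-7:00 am, 12:15 pm-1:30 pm, 2:00 pm-2:15 pm, 5:15 pm-5:30 pm

Merge the first list: 7:00 am-2:00 pm, 2:15 pm-5:15 pm.
Merge the second list: 5:30 am-6:30 am, 6:45 am-12:15 pm, 1:30 pm-5:30 pm.
Only in the first: 12:15 pm-1:30 pm.
Only in the second: 5:30 am-6:30 am, 6:45 am-7:00 am, 2:00 pm-2:15 pm, 5:15 pm-5:30 pm.
Together these are the periods covered by exactly one.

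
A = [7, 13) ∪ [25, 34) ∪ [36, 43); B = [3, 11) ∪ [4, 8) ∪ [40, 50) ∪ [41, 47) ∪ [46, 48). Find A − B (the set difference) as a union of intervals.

Merge the second list: [3, 11), [40, 50).
[7, 13) \ B = [11, 13).
[25, 34): nothing removed.
[36, 43) \ B = [36, 40).

[11, 13) ∪ [25, 34) ∪ [36, 40)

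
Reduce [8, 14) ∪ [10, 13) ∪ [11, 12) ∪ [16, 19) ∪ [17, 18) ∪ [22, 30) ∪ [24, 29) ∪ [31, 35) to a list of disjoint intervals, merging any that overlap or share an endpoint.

[10, 13) overlaps/touches [8, 14) → extend to [8, 14).
[11, 12) overlaps/touches [8, 14) → extend to [8, 14).
[16, 19) is disjoint → start new block.
[17, 18) overlaps/touches [16, 19) → extend to [16, 19).
[22, 30) is disjoint → start new block.
[24, 29) overlaps/touches [22, 30) → extend to [22, 30).
[31, 35) is disjoint → start new block.

[8, 14) ∪ [16, 19) ∪ [22, 30) ∪ [31, 35)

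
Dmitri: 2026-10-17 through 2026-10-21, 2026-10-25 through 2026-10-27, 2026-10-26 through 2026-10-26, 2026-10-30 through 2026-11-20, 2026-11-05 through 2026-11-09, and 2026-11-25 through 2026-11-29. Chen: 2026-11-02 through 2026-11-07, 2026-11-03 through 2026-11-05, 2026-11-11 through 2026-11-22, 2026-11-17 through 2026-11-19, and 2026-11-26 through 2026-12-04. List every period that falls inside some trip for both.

2026-11-02 through 2026-11-07, 2026-11-11 through 2026-11-20, 2026-11-26 through 2026-11-29

A, merged: 2026-10-17 through 2026-10-21, 2026-10-25 through 2026-10-27, 2026-10-30 through 2026-11-20, 2026-11-25 through 2026-11-29.
B, merged: 2026-11-02 through 2026-11-07, 2026-11-11 through 2026-11-22, 2026-11-26 through 2026-12-04.
2026-10-17 through 2026-10-21: no overlap with the second set.
2026-10-25 through 2026-10-27: no overlap with the second set.
2026-10-30 through 2026-11-20 meets the second set on 2026-11-02 through 2026-11-07, 2026-11-11 through 2026-11-20.
2026-11-25 through 2026-11-29 meets the second set on 2026-11-26 through 2026-11-29.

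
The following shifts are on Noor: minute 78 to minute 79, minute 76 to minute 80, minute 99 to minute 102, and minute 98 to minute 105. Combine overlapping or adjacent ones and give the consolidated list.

minute 76 to minute 80, minute 98 to minute 105

Sort by start: minute 76 to minute 80, minute 78 to minute 79, minute 98 to minute 105, minute 99 to minute 102.
minute 78 to minute 79 overlaps/touches minute 76 to minute 80 → extend to minute 76 to minute 80.
minute 98 to minute 105 is disjoint → start new block.
minute 99 to minute 102 overlaps/touches minute 98 to minute 105 → extend to minute 98 to minute 105.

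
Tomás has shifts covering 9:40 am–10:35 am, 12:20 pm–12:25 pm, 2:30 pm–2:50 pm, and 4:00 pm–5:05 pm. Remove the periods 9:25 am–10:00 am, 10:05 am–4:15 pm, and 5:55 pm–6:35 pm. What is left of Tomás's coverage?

9:40 am–10:35 am \ B = 10:00 am–10:05 am.
12:20 pm–12:25 pm: entirely removed.
2:30 pm–2:50 pm: entirely removed.
4:00 pm–5:05 pm \ B = 4:15 pm–5:05 pm.

10:00 am–10:05 am, 4:15 pm–5:05 pm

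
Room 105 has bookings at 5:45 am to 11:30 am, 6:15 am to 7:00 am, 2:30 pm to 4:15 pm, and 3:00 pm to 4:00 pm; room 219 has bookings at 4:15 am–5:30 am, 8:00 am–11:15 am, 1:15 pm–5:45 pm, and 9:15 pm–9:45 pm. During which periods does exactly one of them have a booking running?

4:15 am-5:30 am, 5:45 am-8:00 am, 11:15 am-11:30 am, 1:15 pm-2:30 pm, 4:15 pm-5:45 pm, 9:15 pm-9:45 pm

First set merges to 5:45 am-11:30 am, 2:30 pm-4:15 pm.
A but not B: 5:45 am-8:00 am, 11:15 am-11:30 am.
B but not A: 4:15 am-5:30 am, 1:15 pm-2:30 pm, 4:15 pm-5:45 pm, 9:15 pm-9:45 pm.
Combining gives A △ B.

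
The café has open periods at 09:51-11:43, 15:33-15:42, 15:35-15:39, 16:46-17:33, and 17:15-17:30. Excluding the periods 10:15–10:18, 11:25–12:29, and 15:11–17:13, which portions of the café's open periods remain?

09:51–10:15, 10:18–11:25, 17:13–17:33

Merge the first list: 09:51–11:43, 15:33–15:42, 16:46–17:33.
09:51–11:43 \ B = 09:51–10:15, 10:18–11:25.
15:33–15:42: entirely removed.
16:46–17:33 \ B = 17:13–17:33.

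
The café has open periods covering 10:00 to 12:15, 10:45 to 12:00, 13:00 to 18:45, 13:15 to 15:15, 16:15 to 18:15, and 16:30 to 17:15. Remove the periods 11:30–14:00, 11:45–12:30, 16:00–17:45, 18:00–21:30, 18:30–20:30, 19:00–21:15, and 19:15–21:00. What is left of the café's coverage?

10:00–11:30, 14:00–16:00, 17:45–18:00

First set merges to 10:00–12:15, 13:00–18:45.
Second set merges to 11:30–14:00, 16:00–17:45, 18:00–21:30.
10:00–12:15 minus B → 10:00–11:30.
13:00–18:45 minus B → 14:00–16:00, 17:45–18:00.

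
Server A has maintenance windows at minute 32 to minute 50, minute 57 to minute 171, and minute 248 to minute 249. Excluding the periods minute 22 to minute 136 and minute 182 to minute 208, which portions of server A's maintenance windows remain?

minute 32 to minute 50: fully covered by B → removed.
minute 57 to minute 171 minus B → minute 136 to minute 171.
minute 248 to minute 249: no B overlap → unchanged.

minute 136 to minute 171, minute 248 to minute 249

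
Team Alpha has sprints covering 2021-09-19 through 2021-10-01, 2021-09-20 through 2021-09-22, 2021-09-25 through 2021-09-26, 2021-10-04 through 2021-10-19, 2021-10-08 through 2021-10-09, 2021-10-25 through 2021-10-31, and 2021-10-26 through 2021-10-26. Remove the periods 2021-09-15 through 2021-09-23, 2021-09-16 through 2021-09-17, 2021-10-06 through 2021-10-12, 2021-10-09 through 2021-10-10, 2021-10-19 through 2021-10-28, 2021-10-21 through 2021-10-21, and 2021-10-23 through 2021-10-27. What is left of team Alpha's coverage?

2021-09-24 through 2021-10-01, 2021-10-04 through 2021-10-05, 2021-10-13 through 2021-10-18, 2021-10-29 through 2021-10-31

A, merged: 2021-09-19 through 2021-10-01, 2021-10-04 through 2021-10-19, 2021-10-25 through 2021-10-31.
B, merged: 2021-09-15 through 2021-09-23, 2021-10-06 through 2021-10-12, 2021-10-19 through 2021-10-28.
2021-09-19 through 2021-10-01 with B removed leaves 2021-09-24 through 2021-10-01.
2021-10-04 through 2021-10-19 with B removed leaves 2021-10-04 through 2021-10-05, 2021-10-13 through 2021-10-18.
2021-10-25 through 2021-10-31 with B removed leaves 2021-10-29 through 2021-10-31.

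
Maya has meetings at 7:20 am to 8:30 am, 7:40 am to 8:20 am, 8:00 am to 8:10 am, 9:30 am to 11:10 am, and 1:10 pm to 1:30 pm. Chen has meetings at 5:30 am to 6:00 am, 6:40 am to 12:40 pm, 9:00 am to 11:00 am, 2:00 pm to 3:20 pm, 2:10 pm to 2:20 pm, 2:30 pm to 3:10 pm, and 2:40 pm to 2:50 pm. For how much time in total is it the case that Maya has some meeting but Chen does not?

Merge the first list: 7:20 am–8:30 am, 9:30 am–11:10 am, 1:10 pm–1:30 pm.
Merge the second list: 5:30 am–6:00 am, 6:40 am–12:40 pm, 2:00 pm–3:20 pm.
A \ B = 1:10 pm–1:30 pm.
Total: 20 min.

20 min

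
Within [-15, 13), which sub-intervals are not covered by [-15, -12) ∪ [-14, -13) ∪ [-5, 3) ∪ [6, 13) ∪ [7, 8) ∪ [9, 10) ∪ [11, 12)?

[-12, -5) ∪ [3, 6)

After merging, the occupied span is [-15, -12), [-5, 3), [6, 13).
Uncovered inside [-15, 13): [-12, -5), [3, 6).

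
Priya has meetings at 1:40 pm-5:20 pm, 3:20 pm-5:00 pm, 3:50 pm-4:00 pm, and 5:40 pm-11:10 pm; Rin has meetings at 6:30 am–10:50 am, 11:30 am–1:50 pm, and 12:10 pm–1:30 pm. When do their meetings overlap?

A, merged: 1:40 pm–5:20 pm, 5:40 pm–11:10 pm.
B, merged: 6:30 am–10:50 am, 11:30 am–1:50 pm.
1:40 pm–5:20 pm overlaps B on 1:40 pm–1:50 pm.
5:40 pm–11:10 pm falls entirely outside B.

1:40 pm–1:50 pm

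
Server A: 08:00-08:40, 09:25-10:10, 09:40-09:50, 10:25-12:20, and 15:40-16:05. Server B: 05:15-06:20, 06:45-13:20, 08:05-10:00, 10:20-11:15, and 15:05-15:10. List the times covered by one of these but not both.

05:15-06:20, 06:45-08:00, 08:40-09:25, 10:10-10:25, 12:20-13:20, 15:05-15:10, 15:40-16:05

Merge the first list: 08:00-08:40, 09:25-10:10, 10:25-12:20, 15:40-16:05.
Merge the second list: 05:15-06:20, 06:45-13:20, 15:05-15:10.
Only in the first: 15:40-16:05.
Only in the second: 05:15-06:20, 06:45-08:00, 08:40-09:25, 10:10-10:25, 12:20-13:20, 15:05-15:10.
Together these are the periods covered by exactly one.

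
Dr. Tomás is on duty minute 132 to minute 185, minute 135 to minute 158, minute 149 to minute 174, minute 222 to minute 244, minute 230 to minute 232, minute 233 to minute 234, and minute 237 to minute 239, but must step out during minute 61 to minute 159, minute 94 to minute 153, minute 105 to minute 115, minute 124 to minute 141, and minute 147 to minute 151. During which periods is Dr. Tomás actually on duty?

minute 159 to minute 185, minute 222 to minute 244

Merge the first list: minute 132 to minute 185, minute 222 to minute 244.
Merge the second list: minute 61 to minute 159.
minute 132 to minute 185 minus B → minute 159 to minute 185.
minute 222 to minute 244: no B overlap → unchanged.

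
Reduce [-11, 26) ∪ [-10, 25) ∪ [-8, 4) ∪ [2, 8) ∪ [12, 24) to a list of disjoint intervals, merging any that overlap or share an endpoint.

[-10, 25) overlaps/touches [-11, 26) → extend to [-11, 26).
[-8, 4) overlaps/touches [-11, 26) → extend to [-11, 26).
[2, 8) overlaps/touches [-11, 26) → extend to [-11, 26).
[12, 24) overlaps/touches [-11, 26) → extend to [-11, 26).

[-11, 26)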